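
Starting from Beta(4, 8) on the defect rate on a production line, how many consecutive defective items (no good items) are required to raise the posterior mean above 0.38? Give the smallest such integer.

After k defective items and 0 good items the posterior is Beta(4+k, 8), with mean (4+k)/(4+8+k).
Set (4+k)/(12+k) > 0.38 and solve: k > (0.38·12 − 4)/(1 − 0.38) = 0.903.
The smallest integer exceeding 0.903 is 1, and checking k=1: (5)/(13) = 0.3846 > 0.38.

k = 1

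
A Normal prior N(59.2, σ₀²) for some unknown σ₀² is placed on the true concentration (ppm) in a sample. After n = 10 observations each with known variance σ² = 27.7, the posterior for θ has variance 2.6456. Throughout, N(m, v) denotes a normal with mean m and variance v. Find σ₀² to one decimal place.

σ₀² = 58.9

For the Normal–Normal model with known σ², precisions add: τ_n = τ₀ + n/σ².
So 1/σ₀² = 1/2.6456 − 10/27.7 = 0.377986 − 0.361011 = 0.016975.
Hence σ₀² = 1/0.016975 ≈ 58.9.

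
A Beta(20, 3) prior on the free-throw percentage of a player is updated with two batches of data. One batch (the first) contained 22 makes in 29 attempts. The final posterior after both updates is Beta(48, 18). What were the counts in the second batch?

Sequential conjugate updates are equivalent to a single update on the pooled data, so total successes = posterior α − prior α and total failures = posterior β − prior β.
Total across both batches: 48−20=28 makes, 18−3=15 misses.
Subtract the first batch: 28−22=6 makes and 15−7=8 misses.

6 makes and 8 misses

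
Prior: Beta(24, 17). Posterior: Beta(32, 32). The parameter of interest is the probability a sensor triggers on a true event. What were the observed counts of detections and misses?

8 detections and 15 misses

Beta is conjugate to the binomial likelihood: posterior = Beta(a+s, b+f).
Match parameters: s=32−24=8, f=32−17=15.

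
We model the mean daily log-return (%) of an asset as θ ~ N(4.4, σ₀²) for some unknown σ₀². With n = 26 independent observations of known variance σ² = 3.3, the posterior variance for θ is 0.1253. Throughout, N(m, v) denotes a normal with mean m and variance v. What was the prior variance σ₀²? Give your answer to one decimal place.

For the Normal–Normal model with known σ², precisions add: τ_n = τ₀ + n/σ².
So 1/σ₀² = 1/0.1253 − 26/3.3 = 7.980846 − 7.878788 = 0.102058.
Hence σ₀² = 1/0.102058 ≈ 9.8.

σ₀² = 9.8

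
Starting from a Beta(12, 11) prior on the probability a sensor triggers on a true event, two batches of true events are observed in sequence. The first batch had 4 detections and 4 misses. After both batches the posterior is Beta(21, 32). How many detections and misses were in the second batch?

Because Beta–binomial updating is additive in the counts, the combined data contributed (α_post−α_prior, β_post−β_prior) successes and failures.
Total across both batches: 21−12=9 detections, 32−11=21 misses.
Subtract the first batch: 9−4=5 detections and 21−4=17 misses.

5 detections and 17 misses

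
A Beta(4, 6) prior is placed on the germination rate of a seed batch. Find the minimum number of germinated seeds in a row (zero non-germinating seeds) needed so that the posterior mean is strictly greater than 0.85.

After k germinated seeds and 0 non-germinating seeds the posterior is Beta(4+k, 6), with mean (4+k)/(4+6+k).
Set (4+k)/(10+k) > 0.85 and solve: k > (0.85·10 − 4)/(1 − 0.85) = 30.000.
The smallest integer exceeding 30.000 is 31, and checking k=31: (35)/(41) = 0.8537 > 0.85.

k = 31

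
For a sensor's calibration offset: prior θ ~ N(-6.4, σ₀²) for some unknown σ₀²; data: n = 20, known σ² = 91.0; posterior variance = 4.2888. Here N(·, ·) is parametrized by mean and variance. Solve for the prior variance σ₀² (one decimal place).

Posterior precision equals prior precision plus data precision: 1/σ_n² = 1/σ₀² + n/σ².
So 1/σ₀² = 1/4.2888 − 20/91.0 = 0.233165 − 0.219780 = 0.013385.
Hence σ₀² = 1/0.013385 ≈ 74.7.

σ₀² = 74.7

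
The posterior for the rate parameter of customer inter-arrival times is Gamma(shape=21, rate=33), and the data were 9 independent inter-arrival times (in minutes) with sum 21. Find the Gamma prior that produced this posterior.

Gamma(shape=12, rate=12)

For an exponential likelihood with a Gamma(α, β) prior on the rate, n observations with total T give posterior Gamma(α+n, β+T).
So α = 21 − 9 = 12 and β = 33 − 21 = 12.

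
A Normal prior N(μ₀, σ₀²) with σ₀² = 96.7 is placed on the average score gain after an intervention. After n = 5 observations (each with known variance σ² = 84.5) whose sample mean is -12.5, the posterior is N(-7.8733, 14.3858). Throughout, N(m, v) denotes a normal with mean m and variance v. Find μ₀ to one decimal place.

With known observation variance, the Normal–Normal posterior has precision τ_n = τ₀ + n/σ² and mean μ_n = (τ₀μ₀ + (n/σ²)x̄)/τ_n.
Here τ₀ = 1/96.7 = 0.010341 and τ_data = 5/84.5 = 0.059172, so τ_n = 0.069513.
Rearranging for μ₀: μ₀ = (μ_n·τ_n − τ_data·x̄)/τ₀ = (-7.8733·0.069513 − 0.059172·-12.5) / 0.010341 = 0.192353/0.010341 ≈ 18.6.

μ₀ = 18.6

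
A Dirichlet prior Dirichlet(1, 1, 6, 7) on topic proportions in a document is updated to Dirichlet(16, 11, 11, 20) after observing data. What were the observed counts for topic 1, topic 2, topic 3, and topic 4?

counts (15, 10, 5, 13)

For a Dirichlet(α) prior with multinomial counts c, the posterior is Dirichlet(α + c) componentwise.
Counts are posterior − prior componentwise: 16−1=15, 11−1=10, 11−6=5, 20−7=13.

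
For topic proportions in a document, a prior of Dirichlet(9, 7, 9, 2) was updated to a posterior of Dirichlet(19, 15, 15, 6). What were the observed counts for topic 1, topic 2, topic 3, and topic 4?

counts (10, 8, 6, 4)

For a Dirichlet(α) prior with multinomial counts c, the posterior is Dirichlet(α + c) componentwise.
Counts are posterior − prior componentwise: 19−9=10, 15−7=8, 15−9=6, 6−2=4.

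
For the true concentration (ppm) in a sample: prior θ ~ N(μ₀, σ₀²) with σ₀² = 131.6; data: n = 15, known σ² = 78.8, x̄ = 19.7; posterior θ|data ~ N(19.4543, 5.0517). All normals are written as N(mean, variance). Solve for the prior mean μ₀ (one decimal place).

The posterior mean is a precision-weighted average: μ_n = (τ₀μ₀ + τ_data·x̄)/(τ₀+τ_data), with τ₀=1/σ₀² and τ_data=n/σ².
Here τ₀ = 1/131.6 = 0.007599 and τ_data = 15/78.8 = 0.190355, so τ_n = 0.197954.
Rearranging for μ₀: μ₀ = (μ_n·τ_n − τ_data·x̄)/τ₀ = (19.4543·0.197954 − 0.190355·19.7) / 0.007599 = 0.101063/0.007599 ≈ 13.3.

μ₀ = 13.3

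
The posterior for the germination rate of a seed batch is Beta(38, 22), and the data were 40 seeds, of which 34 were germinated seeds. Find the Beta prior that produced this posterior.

Under Beta–binomial conjugacy the posterior parameters are (a+s, b+f).
So a = 38 − 34 = 4 and b = 22 − 6 = 16.

Beta(4, 16)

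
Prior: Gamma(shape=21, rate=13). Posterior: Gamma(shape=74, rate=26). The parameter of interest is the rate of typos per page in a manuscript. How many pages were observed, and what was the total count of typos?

n = 13 pages with total 53 typos

Gamma–Poisson conjugacy: posterior shape = α + Σxᵢ, posterior rate = β + n.
Matching: Σxᵢ = 74 − 21 = 53 and n = 26 − 13 = 13.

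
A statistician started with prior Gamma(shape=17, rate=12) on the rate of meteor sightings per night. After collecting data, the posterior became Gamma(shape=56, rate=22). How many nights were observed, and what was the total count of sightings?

Gamma–Poisson conjugacy: posterior shape = α + Σxᵢ, posterior rate = β + n.
Matching: Σxᵢ = 56 − 17 = 39 and n = 22 − 12 = 10.

n = 10 nights with total 39 sightings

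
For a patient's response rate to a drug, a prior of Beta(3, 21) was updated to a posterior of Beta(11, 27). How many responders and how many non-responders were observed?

Beta is conjugate to the binomial likelihood: posterior = Beta(α+s, β+f).
So s = 11 − 3 = 8 and f = 27 − 21 = 6.

8 responders and 6 non-responders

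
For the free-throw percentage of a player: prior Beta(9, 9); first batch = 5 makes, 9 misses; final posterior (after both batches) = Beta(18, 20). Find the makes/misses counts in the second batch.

4 makes and 2 misses

Because Beta–binomial updating is additive in the counts, the combined data contributed (α_post−α_prior, β_post−β_prior) successes and failures.
Total across both batches: 18−9=9 makes, 20−9=11 misses.
Subtract the first batch: 9−5=4 makes and 11−9=2 misses.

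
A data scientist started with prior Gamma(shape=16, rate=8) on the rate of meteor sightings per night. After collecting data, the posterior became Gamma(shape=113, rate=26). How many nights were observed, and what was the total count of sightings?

A Gamma(α, β) prior (rate parametrization) on a Poisson rate with n observations summing to S gives posterior Gamma(α+S, β+n).
Matching: Σxᵢ = 113 − 16 = 97 and n = 26 − 8 = 18.

n = 18 nights with total 97 sightings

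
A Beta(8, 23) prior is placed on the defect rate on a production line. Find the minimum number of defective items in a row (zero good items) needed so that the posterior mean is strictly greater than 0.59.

k = 26

After k defective items and 0 good items the posterior is Beta(8+k, 23), with mean (8+k)/(8+23+k).
Set (8+k)/(31+k) > 0.59 and solve: k > (0.59·31 − 8)/(1 − 0.59) = 25.098.
The smallest integer exceeding 25.098 is 26, and checking k=26: (34)/(57) = 0.5965 > 0.59.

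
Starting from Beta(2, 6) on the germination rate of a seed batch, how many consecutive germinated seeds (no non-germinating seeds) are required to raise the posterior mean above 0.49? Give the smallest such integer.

After k germinated seeds and 0 non-germinating seeds the posterior is Beta(2+k, 6), with mean (2+k)/(2+6+k).
Set (2+k)/(8+k) > 0.49 and solve: k > (0.49·8 − 2)/(1 − 0.49) = 3.765.
The smallest integer exceeding 3.765 is 4.

k = 4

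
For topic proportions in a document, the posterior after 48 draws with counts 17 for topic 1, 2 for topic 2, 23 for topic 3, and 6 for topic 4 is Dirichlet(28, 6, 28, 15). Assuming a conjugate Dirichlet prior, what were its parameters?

For a Dirichlet(α) prior with multinomial counts c, the posterior is Dirichlet(α + c) componentwise.
Subtract each count from the matching posterior parameter: 28−17=11, 6−2=4, 28−23=5, 15−6=9.

Dirichlet(11, 4, 5, 9)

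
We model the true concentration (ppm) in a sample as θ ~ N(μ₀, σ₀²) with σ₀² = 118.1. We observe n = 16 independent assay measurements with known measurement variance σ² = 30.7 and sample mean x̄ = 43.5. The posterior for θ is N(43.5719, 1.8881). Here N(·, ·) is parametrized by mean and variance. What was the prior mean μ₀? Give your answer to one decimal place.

With known observation variance, the Normal–Normal posterior has precision τ_n = τ₀ + n/σ² and mean μ_n = (τ₀μ₀ + (n/σ²)x̄)/τ_n.
Here τ₀ = 1/118.1 = 0.008467 and τ_data = 16/30.7 = 0.521173, so τ_n = 0.529640.
Rearranging for μ₀: μ₀ = (μ_n·τ_n − τ_data·x̄)/τ₀ = (43.5719·0.529640 − 0.521173·43.5) / 0.008467 = 0.406396/0.008467 ≈ 48.0.

μ₀ = 48.0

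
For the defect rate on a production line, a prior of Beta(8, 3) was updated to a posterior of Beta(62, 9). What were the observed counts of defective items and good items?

Beta is conjugate to the binomial likelihood: posterior = Beta(a+s, b+f).
Match parameters: s=62−8=54, f=9−3=6.

54 defective items and 6 good items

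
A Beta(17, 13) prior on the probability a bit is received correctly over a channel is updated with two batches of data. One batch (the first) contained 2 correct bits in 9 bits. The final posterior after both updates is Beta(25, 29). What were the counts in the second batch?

6 correct bits and 9 errors

Sequential conjugate updates are equivalent to a single update on the pooled data, so total successes = posterior α − prior α and total failures = posterior β − prior β.
Total across both batches: 25−17=8 correct bits, 29−13=16 errors.
Subtract the first batch: 8−2=6 correct bits and 16−7=9 errors.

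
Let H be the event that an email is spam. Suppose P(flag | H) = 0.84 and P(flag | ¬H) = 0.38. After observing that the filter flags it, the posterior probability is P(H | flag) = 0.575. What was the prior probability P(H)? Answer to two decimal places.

P(H) = 0.38

Bayes' rule in odds form gives O(H|E) = O(H)·[P(E|H)/P(E|¬H)], hence O(H) = O(H|E)/LR.
Posterior odds = 0.575/(1−0.575) = 1.3529. LR = 0.84/0.38 = 2.2105.
Prior odds = 1.3529/2.2105 = 0.6120, so P(H) = 0.6120/(1+0.6120) ≈ 0.38.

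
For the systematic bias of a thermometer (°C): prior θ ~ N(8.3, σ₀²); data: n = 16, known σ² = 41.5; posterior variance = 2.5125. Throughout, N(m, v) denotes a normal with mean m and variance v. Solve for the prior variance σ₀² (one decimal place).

For the Normal–Normal model with known σ², precisions add: τ_n = τ₀ + n/σ².
So 1/σ₀² = 1/2.5125 − 16/41.5 = 0.398010 − 0.385542 = 0.012468.
Hence σ₀² = 1/0.012468 ≈ 80.2.

σ₀² = 80.2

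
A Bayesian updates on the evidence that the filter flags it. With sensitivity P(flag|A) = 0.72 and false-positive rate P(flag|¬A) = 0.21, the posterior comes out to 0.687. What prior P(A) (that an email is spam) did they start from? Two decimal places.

P(A) = 0.39

Bayes' rule in odds form gives O(A|E) = O(A)·[P(E|A)/P(E|¬A)], hence O(A) = O(A|E)/LR.
Posterior odds = 0.687/(1−0.687) = 2.1949. LR = 0.72/0.21 = 3.4286.
Prior odds = 2.1949/3.4286 = 0.6402, so P(A) = 0.6402/(1+0.6402) ≈ 0.39.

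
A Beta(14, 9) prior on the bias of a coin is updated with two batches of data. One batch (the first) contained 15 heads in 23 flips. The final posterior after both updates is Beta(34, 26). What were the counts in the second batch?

5 heads and 9 tails

Because Beta–binomial updating is additive in the counts, the combined data contributed (α_post−α_prior, β_post−β_prior) successes and failures.
Total across both batches: 34−14=20 heads, 26−9=17 tails.
Subtract the first batch: 20−15=5 heads and 17−8=9 tails.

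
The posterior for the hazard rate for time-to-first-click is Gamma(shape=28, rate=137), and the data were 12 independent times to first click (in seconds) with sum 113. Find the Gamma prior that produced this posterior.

For an exponential likelihood with a Gamma(α, β) prior on the rate, n observations with total T give posterior Gamma(α+n, β+T).
So α = 28 − 12 = 16 and β = 137 − 113 = 24.

Gamma(shape=16, rate=24)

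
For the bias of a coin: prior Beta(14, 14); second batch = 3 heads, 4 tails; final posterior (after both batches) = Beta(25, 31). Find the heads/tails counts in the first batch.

8 heads and 13 tails

Because Beta–binomial updating is additive in the counts, the combined data contributed (α_post−α_prior, β_post−β_prior) successes and failures.
Total across both batches: 25−14=11 heads, 31−14=17 tails.
Subtract the second batch: 11−3=8 heads and 17−4=13 tails.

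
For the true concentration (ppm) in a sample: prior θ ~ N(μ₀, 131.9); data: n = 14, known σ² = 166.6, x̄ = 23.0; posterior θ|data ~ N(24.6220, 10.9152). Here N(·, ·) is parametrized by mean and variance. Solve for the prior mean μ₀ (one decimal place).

With known observation variance, the Normal–Normal posterior has precision τ_n = τ₀ + n/σ² and mean μ_n = (τ₀μ₀ + (n/σ²)x̄)/τ_n.
Here τ₀ = 1/131.9 = 0.007582 and τ_data = 14/166.6 = 0.084034, so τ_n = 0.091616.
Rearranging for μ₀: μ₀ = (μ_n·τ_n − τ_data·x̄)/τ₀ = (24.6220·0.091616 − 0.084034·23.0) / 0.007582 = 0.322987/0.007582 ≈ 42.6.

μ₀ = 42.6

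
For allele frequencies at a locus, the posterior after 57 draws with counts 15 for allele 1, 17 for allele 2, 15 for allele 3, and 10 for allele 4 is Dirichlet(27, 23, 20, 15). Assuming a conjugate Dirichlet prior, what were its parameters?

For a Dirichlet(α) prior with multinomial counts c, the posterior is Dirichlet(α + c) componentwise.
Subtract each count from the matching posterior parameter: 27−15=12, 23−17=6, 20−15=5, 15−10=5.

Dirichlet(12, 6, 5, 5)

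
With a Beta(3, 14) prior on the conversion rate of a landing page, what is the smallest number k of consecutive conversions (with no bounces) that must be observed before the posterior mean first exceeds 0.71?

k = 32

After k conversions and 0 bounces the posterior is Beta(3+k, 14), with mean (3+k)/(3+14+k).
Set (3+k)/(17+k) > 0.71 and solve: k > (0.71·17 − 3)/(1 − 0.71) = 31.276.
The smallest integer exceeding 31.276 is 32.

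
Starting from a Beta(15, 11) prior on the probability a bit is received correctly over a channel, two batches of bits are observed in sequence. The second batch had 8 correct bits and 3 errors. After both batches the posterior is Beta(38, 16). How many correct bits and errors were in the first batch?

15 correct bits and 2 errors

Sequential conjugate updates are equivalent to a single update on the pooled data, so total successes = posterior α − prior α and total failures = posterior β − prior β.
Total across both batches: 38−15=23 correct bits, 16−11=5 errors.
Subtract the second batch: 23−8=15 correct bits and 5−3=2 errors.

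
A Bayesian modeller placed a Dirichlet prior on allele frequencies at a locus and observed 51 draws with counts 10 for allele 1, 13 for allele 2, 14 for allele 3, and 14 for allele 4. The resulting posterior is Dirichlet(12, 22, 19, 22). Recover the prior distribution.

Dirichlet(2, 9, 5, 8)

For a Dirichlet(α) prior with multinomial counts c, the posterior is Dirichlet(α + c) componentwise.
Subtract each count from the matching posterior parameter: 12−10=2, 22−13=9, 19−14=5, 22−14=8.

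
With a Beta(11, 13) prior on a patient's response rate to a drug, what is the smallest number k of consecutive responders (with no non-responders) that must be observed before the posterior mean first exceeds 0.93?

After k responders and 0 non-responders the posterior is Beta(11+k, 13), with mean (11+k)/(11+13+k).
Set (11+k)/(24+k) > 0.93 and solve: k > (0.93·24 − 11)/(1 − 0.93) = 161.714.
The smallest integer exceeding 161.714 is 162, and checking k=162: (173)/(186) = 0.9301 > 0.93.

k = 162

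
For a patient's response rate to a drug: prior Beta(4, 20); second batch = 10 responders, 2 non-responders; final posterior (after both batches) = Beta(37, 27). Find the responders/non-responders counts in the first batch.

23 responders and 5 non-responders

Because Beta–binomial updating is additive in the counts, the combined data contributed (α_post−α_prior, β_post−β_prior) successes and failures.
Total across both batches: 37−4=33 responders, 27−20=7 non-responders.
Subtract the second batch: 33−10=23 responders and 7−2=5 non-responders.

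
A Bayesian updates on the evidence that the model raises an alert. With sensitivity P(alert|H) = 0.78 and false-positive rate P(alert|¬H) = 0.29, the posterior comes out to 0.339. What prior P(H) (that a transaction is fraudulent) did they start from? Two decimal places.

P(H) = 0.16

In odds form, posterior odds = prior odds × likelihood ratio, so prior odds = posterior odds ÷ LR.
Posterior odds = 0.339/(1−0.339) = 0.5129. LR = 0.78/0.29 = 2.6897.
Prior odds = 0.5129/2.6897 = 0.1907, so P(H) = 0.1907/(1+0.1907) ≈ 0.16.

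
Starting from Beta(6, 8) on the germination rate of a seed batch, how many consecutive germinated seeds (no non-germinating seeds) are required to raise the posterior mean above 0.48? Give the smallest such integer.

After k germinated seeds and 0 non-germinating seeds the posterior is Beta(6+k, 8), with mean (6+k)/(6+8+k).
Set (6+k)/(14+k) > 0.48 and solve: k > (0.48·14 − 6)/(1 − 0.48) = 1.385.
The smallest integer exceeding 1.385 is 2.

k = 2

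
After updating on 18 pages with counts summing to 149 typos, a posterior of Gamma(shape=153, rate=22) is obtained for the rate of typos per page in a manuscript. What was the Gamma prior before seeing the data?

Gamma–Poisson conjugacy: posterior shape = α + Σxᵢ, posterior rate = β + n.
So α = 153 − 149 = 4 and β = 22 − 18 = 4.

Gamma(shape=4, rate=4)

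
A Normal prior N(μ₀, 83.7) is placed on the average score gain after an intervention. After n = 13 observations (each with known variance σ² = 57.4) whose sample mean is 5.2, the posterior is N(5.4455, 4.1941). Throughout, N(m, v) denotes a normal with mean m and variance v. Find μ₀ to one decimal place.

μ₀ = 10.1

The posterior mean is a precision-weighted average: μ_n = (τ₀μ₀ + τ_data·x̄)/(τ₀+τ_data), with τ₀=1/σ₀² and τ_data=n/σ².
Here τ₀ = 1/83.7 = 0.011947 and τ_data = 13/57.4 = 0.226481, so τ_n = 0.238428.
Rearranging for μ₀: μ₀ = (μ_n·τ_n − τ_data·x̄)/τ₀ = (5.4455·0.238428 − 0.226481·5.2) / 0.011947 = 0.120658/0.011947 ≈ 10.1.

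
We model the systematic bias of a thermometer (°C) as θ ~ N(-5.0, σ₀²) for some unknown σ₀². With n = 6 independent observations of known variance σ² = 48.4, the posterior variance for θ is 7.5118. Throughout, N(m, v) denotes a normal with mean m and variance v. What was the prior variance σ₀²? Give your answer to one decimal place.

σ₀² = 109.2

Posterior precision equals prior precision plus data precision: 1/σ_n² = 1/σ₀² + n/σ².
So 1/σ₀² = 1/7.5118 − 6/48.4 = 0.133124 − 0.123967 = 0.009157.
Hence σ₀² = 1/0.009157 ≈ 109.2.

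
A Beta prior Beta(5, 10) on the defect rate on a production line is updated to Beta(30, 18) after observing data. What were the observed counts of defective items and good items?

Beta is conjugate to the binomial likelihood: posterior = Beta(a+s, b+f).
Match parameters: s=30−5=25, f=18−10=8.

25 defective items and 8 good items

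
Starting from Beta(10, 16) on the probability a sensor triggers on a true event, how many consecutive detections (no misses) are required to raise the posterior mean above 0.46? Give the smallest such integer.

After k detections and 0 misses the posterior is Beta(10+k, 16), with mean (10+k)/(10+16+k).
Set (10+k)/(26+k) > 0.46 and solve: k > (0.46·26 − 10)/(1 − 0.46) = 3.630.
The smallest integer exceeding 3.630 is 4, and checking k=4: (14)/(30) = 0.4667 > 0.46.

k = 4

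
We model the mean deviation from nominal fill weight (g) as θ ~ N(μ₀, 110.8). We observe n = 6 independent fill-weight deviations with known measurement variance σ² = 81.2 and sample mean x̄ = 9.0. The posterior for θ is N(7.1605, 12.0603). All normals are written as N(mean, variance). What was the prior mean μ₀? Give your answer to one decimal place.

With known observation variance, the Normal–Normal posterior has precision τ_n = τ₀ + n/σ² and mean μ_n = (τ₀μ₀ + (n/σ²)x̄)/τ_n.
Here τ₀ = 1/110.8 = 0.009025 and τ_data = 6/81.2 = 0.073892, so τ_n = 0.082917.
Rearranging for μ₀: μ₀ = (μ_n·τ_n − τ_data·x̄)/τ₀ = (7.1605·0.082917 − 0.073892·9.0) / 0.009025 = -0.071301/0.009025 ≈ -7.9.

μ₀ = -7.9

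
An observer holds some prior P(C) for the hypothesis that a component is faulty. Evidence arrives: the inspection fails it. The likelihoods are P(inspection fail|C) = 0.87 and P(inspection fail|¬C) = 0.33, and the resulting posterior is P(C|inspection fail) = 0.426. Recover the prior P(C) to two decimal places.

In odds form, posterior odds = prior odds × likelihood ratio, so prior odds = posterior odds ÷ LR.
Posterior odds = 0.426/(1−0.426) = 0.7422. LR = 0.87/0.33 = 2.6364.
Prior odds = 0.7422/2.6364 = 0.2815, so P(C) = 0.2815/(1+0.2815) ≈ 0.22.

P(C) = 0.22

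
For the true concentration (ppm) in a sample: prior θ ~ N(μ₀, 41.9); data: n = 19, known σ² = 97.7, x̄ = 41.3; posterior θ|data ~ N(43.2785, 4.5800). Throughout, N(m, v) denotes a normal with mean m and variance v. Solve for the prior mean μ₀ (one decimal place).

μ₀ = 59.4

With known observation variance, the Normal–Normal posterior has precision τ_n = τ₀ + n/σ² and mean μ_n = (τ₀μ₀ + (n/σ²)x̄)/τ_n.
Here τ₀ = 1/41.9 = 0.023866 and τ_data = 19/97.7 = 0.194473, so τ_n = 0.218339.
Rearranging for μ₀: μ₀ = (μ_n·τ_n − τ_data·x̄)/τ₀ = (43.2785·0.218339 − 0.194473·41.3) / 0.023866 = 1.417650/0.023866 ≈ 59.4.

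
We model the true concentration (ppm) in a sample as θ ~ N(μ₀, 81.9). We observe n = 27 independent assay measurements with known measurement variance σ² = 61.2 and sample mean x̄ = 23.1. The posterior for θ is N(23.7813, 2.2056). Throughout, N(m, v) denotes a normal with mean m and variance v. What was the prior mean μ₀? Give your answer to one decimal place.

With known observation variance, the Normal–Normal posterior has precision τ_n = τ₀ + n/σ² and mean μ_n = (τ₀μ₀ + (n/σ²)x̄)/τ_n.
Here τ₀ = 1/81.9 = 0.012210 and τ_data = 27/61.2 = 0.441176, so τ_n = 0.453386.
Rearranging for μ₀: μ₀ = (μ_n·τ_n − τ_data·x̄)/τ₀ = (23.7813·0.453386 − 0.441176·23.1) / 0.012210 = 0.590943/0.012210 ≈ 48.4.

μ₀ = 48.4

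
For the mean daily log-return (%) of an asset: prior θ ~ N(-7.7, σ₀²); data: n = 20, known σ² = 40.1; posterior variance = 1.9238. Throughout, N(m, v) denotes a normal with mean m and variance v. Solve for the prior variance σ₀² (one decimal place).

σ₀² = 47.5

For the Normal–Normal model with known σ², precisions add: τ_n = τ₀ + n/σ².
So 1/σ₀² = 1/1.9238 − 20/40.1 = 0.519805 − 0.498753 = 0.021052.
Hence σ₀² = 1/0.021052 ≈ 47.5.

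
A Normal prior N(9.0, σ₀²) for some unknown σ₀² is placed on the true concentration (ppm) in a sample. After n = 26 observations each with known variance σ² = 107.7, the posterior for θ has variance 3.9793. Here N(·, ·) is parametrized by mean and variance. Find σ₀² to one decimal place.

Posterior precision equals prior precision plus data precision: 1/σ_n² = 1/σ₀² + n/σ².
So 1/σ₀² = 1/3.9793 − 26/107.7 = 0.251300 − 0.241411 = 0.009889.
Hence σ₀² = 1/0.009889 ≈ 101.1.

σ₀² = 101.1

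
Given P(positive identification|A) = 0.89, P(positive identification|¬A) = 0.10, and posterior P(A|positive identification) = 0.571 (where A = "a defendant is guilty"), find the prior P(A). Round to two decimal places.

P(A) = 0.13

Bayes' rule in odds form gives O(A|E) = O(A)·[P(E|A)/P(E|¬A)], hence O(A) = O(A|E)/LR.
Posterior odds = 0.571/(1−0.571) = 1.3310. LR = 0.89/0.10 = 8.9000.
Prior odds = 1.3310/8.9000 = 0.1496, so P(A) = 0.1496/(1+0.1496) ≈ 0.13.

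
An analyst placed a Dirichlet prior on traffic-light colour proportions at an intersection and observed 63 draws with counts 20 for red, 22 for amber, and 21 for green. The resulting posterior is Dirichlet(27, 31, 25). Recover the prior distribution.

For a Dirichlet(α) prior with multinomial counts c, the posterior is Dirichlet(α + c) componentwise.
Subtract each count from the matching posterior parameter: 27−20=7, 31−22=9, 25−21=4.

Dirichlet(7, 9, 4)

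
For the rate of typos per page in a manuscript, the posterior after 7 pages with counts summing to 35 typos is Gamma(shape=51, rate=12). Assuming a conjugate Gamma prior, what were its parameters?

A Gamma(α, β) prior (rate parametrization) on a Poisson rate with n observations summing to S gives posterior Gamma(α+S, β+n).
So α = 51 − 35 = 16 and β = 12 − 7 = 5.

Gamma(shape=16, rate=5)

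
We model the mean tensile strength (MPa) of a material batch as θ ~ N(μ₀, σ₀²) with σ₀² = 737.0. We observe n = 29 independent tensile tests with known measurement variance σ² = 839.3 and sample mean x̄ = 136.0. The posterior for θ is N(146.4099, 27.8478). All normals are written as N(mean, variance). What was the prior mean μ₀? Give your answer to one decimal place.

The posterior mean is a precision-weighted average: μ_n = (τ₀μ₀ + τ_data·x̄)/(τ₀+τ_data), with τ₀=1/σ₀² and τ_data=n/σ².
Here τ₀ = 1/737.0 = 0.001357 and τ_data = 29/839.3 = 0.034553, so τ_n = 0.035910.
Rearranging for μ₀: μ₀ = (μ_n·τ_n − τ_data·x̄)/τ₀ = (146.4099·0.035910 − 0.034553·136.0) / 0.001357 = 0.558372/0.001357 ≈ 411.5.

μ₀ = 411.5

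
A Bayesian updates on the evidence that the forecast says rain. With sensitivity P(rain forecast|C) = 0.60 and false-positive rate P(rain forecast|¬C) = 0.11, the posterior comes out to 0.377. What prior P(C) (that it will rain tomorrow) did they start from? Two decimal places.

P(C) = 0.10

Bayes' rule in odds form gives O(C|E) = O(C)·[P(E|C)/P(E|¬C)], hence O(C) = O(C|E)/LR.
Posterior odds = 0.377/(1−0.377) = 0.6051. LR = 0.60/0.11 = 5.4545.
Prior odds = 0.6051/5.4545 = 0.1109, so P(C) = 0.1109/(1+0.1109) ≈ 0.10.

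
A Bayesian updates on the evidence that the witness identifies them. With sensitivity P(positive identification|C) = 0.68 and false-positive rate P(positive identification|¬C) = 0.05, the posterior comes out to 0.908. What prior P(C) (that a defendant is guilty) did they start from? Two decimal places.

P(C) = 0.42

Bayes' rule in odds form gives O(C|E) = O(C)·[P(E|C)/P(E|¬C)], hence O(C) = O(C|E)/LR.
Posterior odds = 0.908/(1−0.908) = 9.8696. LR = 0.68/0.05 = 13.6000.
Prior odds = 9.8696/13.6000 = 0.7257, so P(C) = 0.7257/(1+0.7257) ≈ 0.42.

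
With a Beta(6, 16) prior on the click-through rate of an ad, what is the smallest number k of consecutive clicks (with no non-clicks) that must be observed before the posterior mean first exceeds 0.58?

k = 17

After k clicks and 0 non-clicks the posterior is Beta(6+k, 16), with mean (6+k)/(6+16+k).
Set (6+k)/(22+k) > 0.58 and solve: k > (0.58·22 − 6)/(1 − 0.58) = 16.095.
The smallest integer exceeding 16.095 is 17, and checking k=17: (23)/(39) = 0.5897 > 0.58.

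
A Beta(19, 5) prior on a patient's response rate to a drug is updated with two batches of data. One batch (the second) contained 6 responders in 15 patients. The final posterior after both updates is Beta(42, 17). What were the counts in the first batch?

17 responders and 3 non-responders

Because Beta–binomial updating is additive in the counts, the combined data contributed (α_post−α_prior, β_post−β_prior) successes and failures.
Total across both batches: 42−19=23 responders, 17−5=12 non-responders.
Subtract the second batch: 23−6=17 responders and 12−9=3 non-responders.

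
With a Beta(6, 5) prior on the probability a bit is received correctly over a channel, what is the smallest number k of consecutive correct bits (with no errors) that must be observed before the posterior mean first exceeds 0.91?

After k correct bits and 0 errors the posterior is Beta(6+k, 5), with mean (6+k)/(6+5+k).
Set (6+k)/(11+k) > 0.91 and solve: k > (0.91·11 − 6)/(1 − 0.91) = 44.556.
The smallest integer exceeding 44.556 is 45.

k = 45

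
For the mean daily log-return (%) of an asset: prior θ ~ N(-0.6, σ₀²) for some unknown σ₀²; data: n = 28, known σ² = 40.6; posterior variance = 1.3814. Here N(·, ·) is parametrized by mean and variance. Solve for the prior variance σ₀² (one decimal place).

For the Normal–Normal model with known σ², precisions add: τ_n = τ₀ + n/σ².
So 1/σ₀² = 1/1.3814 − 28/40.6 = 0.723903 − 0.689655 = 0.034248.
Hence σ₀² = 1/0.034248 ≈ 29.2.

σ₀² = 29.2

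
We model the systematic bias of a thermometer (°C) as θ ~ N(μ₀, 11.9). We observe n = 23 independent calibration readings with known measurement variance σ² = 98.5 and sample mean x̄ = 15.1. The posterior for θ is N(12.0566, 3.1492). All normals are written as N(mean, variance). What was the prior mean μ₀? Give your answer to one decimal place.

With known observation variance, the Normal–Normal posterior has precision τ_n = τ₀ + n/σ² and mean μ_n = (τ₀μ₀ + (n/σ²)x̄)/τ_n.
Here τ₀ = 1/11.9 = 0.084034 and τ_data = 23/98.5 = 0.233503, so τ_n = 0.317537.
Rearranging for μ₀: μ₀ = (μ_n·τ_n − τ_data·x̄)/τ₀ = (12.0566·0.317537 − 0.233503·15.1) / 0.084034 = 0.302521/0.084034 ≈ 3.6.

μ₀ = 3.6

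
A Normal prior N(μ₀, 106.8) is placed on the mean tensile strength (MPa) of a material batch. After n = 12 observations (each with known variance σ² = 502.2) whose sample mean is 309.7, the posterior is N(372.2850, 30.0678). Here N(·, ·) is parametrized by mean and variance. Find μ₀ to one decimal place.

μ₀ = 532.0

With known observation variance, the Normal–Normal posterior has precision τ_n = τ₀ + n/σ² and mean μ_n = (τ₀μ₀ + (n/σ²)x̄)/τ_n.
Here τ₀ = 1/106.8 = 0.009363 and τ_data = 12/502.2 = 0.023895, so τ_n = 0.033258.
Rearranging for μ₀: μ₀ = (μ_n·τ_n − τ_data·x̄)/τ₀ = (372.2850·0.033258 − 0.023895·309.7) / 0.009363 = 4.981173/0.009363 ≈ 532.0.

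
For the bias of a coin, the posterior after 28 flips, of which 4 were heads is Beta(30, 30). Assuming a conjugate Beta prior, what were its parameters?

A Beta(α, β) prior with s successes and f failures in binomial data gives a Beta(α+s, β+f) posterior.
So α = 30 − 4 = 26 and β = 30 − 24 = 6.

Beta(26, 6)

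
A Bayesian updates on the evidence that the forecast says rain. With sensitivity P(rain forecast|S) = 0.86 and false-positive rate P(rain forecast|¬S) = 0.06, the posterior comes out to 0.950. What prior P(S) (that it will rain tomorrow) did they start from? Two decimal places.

In odds form, posterior odds = prior odds × likelihood ratio, so prior odds = posterior odds ÷ LR.
Posterior odds = 0.950/(1−0.950) = 19.0000. LR = 0.86/0.06 = 14.3333.
Prior odds = 19.0000/14.3333 = 1.3256, so P(S) = 1.3256/(1+1.3256) ≈ 0.57.

P(S) = 0.57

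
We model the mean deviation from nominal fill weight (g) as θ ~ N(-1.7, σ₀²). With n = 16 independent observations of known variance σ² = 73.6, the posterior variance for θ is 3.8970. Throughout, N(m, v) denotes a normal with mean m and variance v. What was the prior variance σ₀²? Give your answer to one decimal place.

For the Normal–Normal model with known σ², precisions add: τ_n = τ₀ + n/σ².
So 1/σ₀² = 1/3.8970 − 16/73.6 = 0.256608 − 0.217391 = 0.039217.
Hence σ₀² = 1/0.039217 ≈ 25.5.

σ₀² = 25.5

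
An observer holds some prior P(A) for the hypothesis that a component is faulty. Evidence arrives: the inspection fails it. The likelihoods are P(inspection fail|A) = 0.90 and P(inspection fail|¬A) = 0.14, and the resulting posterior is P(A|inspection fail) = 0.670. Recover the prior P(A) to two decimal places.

P(A) = 0.24

Bayes' rule in odds form gives O(A|E) = O(A)·[P(E|A)/P(E|¬A)], hence O(A) = O(A|E)/LR.
Posterior odds = 0.670/(1−0.670) = 2.0303. LR = 0.90/0.14 = 6.4286.
Prior odds = 2.0303/6.4286 = 0.3158, so P(A) = 0.3158/(1+0.3158) ≈ 0.24.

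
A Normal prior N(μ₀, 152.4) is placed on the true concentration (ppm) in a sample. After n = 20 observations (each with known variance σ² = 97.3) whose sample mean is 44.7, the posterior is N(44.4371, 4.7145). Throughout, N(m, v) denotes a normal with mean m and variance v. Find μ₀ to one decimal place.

The posterior mean is a precision-weighted average: μ_n = (τ₀μ₀ + τ_data·x̄)/(τ₀+τ_data), with τ₀=1/σ₀² and τ_data=n/σ².
Here τ₀ = 1/152.4 = 0.006562 and τ_data = 20/97.3 = 0.205550, so τ_n = 0.212112.
Rearranging for μ₀: μ₀ = (μ_n·τ_n − τ_data·x̄)/τ₀ = (44.4371·0.212112 − 0.205550·44.7) / 0.006562 = 0.237557/0.006562 ≈ 36.2.

μ₀ = 36.2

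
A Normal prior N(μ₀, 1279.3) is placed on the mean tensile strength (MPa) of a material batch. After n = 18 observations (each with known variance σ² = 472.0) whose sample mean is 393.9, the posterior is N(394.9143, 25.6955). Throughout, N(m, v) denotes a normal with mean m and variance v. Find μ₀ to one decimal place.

The posterior mean is a precision-weighted average: μ_n = (τ₀μ₀ + τ_data·x̄)/(τ₀+τ_data), with τ₀=1/σ₀² and τ_data=n/σ².
Here τ₀ = 1/1279.3 = 0.000782 and τ_data = 18/472.0 = 0.038136, so τ_n = 0.038918.
Rearranging for μ₀: μ₀ = (μ_n·τ_n − τ_data·x̄)/τ₀ = (394.9143·0.038918 − 0.038136·393.9) / 0.000782 = 0.347504/0.000782 ≈ 444.4.

μ₀ = 444.4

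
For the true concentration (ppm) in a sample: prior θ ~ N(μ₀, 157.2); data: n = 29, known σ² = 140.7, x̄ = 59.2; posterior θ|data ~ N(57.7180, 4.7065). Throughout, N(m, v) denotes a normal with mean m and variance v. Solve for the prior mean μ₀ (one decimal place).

μ₀ = 9.7

With known observation variance, the Normal–Normal posterior has precision τ_n = τ₀ + n/σ² and mean μ_n = (τ₀μ₀ + (n/σ²)x̄)/τ_n.
Here τ₀ = 1/157.2 = 0.006361 and τ_data = 29/140.7 = 0.206112, so τ_n = 0.212473.
Rearranging for μ₀: μ₀ = (μ_n·τ_n − τ_data·x̄)/τ₀ = (57.7180·0.212473 − 0.206112·59.2) / 0.006361 = 0.061686/0.006361 ≈ 9.7.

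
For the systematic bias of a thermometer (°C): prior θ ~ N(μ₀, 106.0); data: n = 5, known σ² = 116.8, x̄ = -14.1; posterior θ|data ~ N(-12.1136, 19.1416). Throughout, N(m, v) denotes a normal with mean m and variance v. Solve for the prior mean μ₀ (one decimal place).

The posterior mean is a precision-weighted average: μ_n = (τ₀μ₀ + τ_data·x̄)/(τ₀+τ_data), with τ₀=1/σ₀² and τ_data=n/σ².
Here τ₀ = 1/106.0 = 0.009434 and τ_data = 5/116.8 = 0.042808, so τ_n = 0.052242.
Rearranging for μ₀: μ₀ = (μ_n·τ_n − τ_data·x̄)/τ₀ = (-12.1136·0.052242 − 0.042808·-14.1) / 0.009434 = -0.029246/0.009434 ≈ -3.1.

μ₀ = -3.1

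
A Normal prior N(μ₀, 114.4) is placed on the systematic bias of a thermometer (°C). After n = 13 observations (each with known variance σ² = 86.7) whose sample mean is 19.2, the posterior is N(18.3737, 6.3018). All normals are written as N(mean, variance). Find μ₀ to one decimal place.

μ₀ = 4.2

The posterior mean is a precision-weighted average: μ_n = (τ₀μ₀ + τ_data·x̄)/(τ₀+τ_data), with τ₀=1/σ₀² and τ_data=n/σ².
Here τ₀ = 1/114.4 = 0.008741 and τ_data = 13/86.7 = 0.149942, so τ_n = 0.158683.
Rearranging for μ₀: μ₀ = (μ_n·τ_n − τ_data·x̄)/τ₀ = (18.3737·0.158683 − 0.149942·19.2) / 0.008741 = 0.036707/0.008741 ≈ 4.2.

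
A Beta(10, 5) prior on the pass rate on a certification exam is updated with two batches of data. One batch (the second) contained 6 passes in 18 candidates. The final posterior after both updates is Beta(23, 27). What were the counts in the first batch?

7 passes and 10 failures

Because Beta–binomial updating is additive in the counts, the combined data contributed (α_post−α_prior, β_post−β_prior) successes and failures.
Total across both batches: 23−10=13 passes, 27−5=22 failures.
Subtract the second batch: 13−6=7 passes and 22−12=10 failures.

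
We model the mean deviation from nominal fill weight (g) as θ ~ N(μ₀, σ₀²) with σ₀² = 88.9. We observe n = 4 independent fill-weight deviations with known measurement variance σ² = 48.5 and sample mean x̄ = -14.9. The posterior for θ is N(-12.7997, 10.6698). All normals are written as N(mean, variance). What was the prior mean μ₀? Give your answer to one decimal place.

μ₀ = 2.6

The posterior mean is a precision-weighted average: μ_n = (τ₀μ₀ + τ_data·x̄)/(τ₀+τ_data), with τ₀=1/σ₀² and τ_data=n/σ².
Here τ₀ = 1/88.9 = 0.011249 and τ_data = 4/48.5 = 0.082474, so τ_n = 0.093723.
Rearranging for μ₀: μ₀ = (μ_n·τ_n − τ_data·x̄)/τ₀ = (-12.7997·0.093723 − 0.082474·-14.9) / 0.011249 = 0.029236/0.011249 ≈ 2.6.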